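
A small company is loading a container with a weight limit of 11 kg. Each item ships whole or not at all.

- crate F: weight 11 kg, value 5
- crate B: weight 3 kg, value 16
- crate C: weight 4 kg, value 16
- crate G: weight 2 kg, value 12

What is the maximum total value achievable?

Take crate B, crate C, and crate G: weight 3 + 4 + 2 = 9 ≤ 11, value 16 + 16 + 12 = 44.
No other feasible combination does better.

44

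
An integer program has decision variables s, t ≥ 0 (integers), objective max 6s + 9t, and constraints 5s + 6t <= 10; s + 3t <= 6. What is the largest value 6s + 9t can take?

Relaxing integrality, the LP optimum is 15.00 at (s,t) = (0, 1.67), which is not an integer point.
(s,t)=(2,0): 5·2+6·0=10≤10, 1·2+3·0=2≤6, objective 12.
(s,t)=(0,1): 5·0+6·1=6≤10, 1·0+3·1=3≤6, objective 9.
(s,t)=(1,0): 5·1+6·0=5≤10, 1·1+3·0=1≤6, objective 6.
Maximum is 12 at (s,t)=(2,0).

12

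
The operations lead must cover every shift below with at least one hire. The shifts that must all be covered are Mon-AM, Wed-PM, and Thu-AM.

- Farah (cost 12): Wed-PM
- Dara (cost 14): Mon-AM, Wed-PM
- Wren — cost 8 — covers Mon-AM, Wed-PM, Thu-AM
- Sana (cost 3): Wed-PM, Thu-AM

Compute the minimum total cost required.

The greedy cost-per-new-shift heuristic would pick Sana and Wren for 11, but a cheaper cover exists.
Wren alone covers Mon-AM, Wed-PM, Thu-AM — every shift.
Total cost: 8.
No cover costs less than 8.

8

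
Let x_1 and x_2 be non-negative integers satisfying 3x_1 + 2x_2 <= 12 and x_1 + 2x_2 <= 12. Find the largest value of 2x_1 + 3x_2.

18

(x_1,x_2)=(0,6) is feasible, giving 18.
(x_1,x_2)=(0,5) is feasible, giving 15.
The best lattice point is (0,6), giving 18.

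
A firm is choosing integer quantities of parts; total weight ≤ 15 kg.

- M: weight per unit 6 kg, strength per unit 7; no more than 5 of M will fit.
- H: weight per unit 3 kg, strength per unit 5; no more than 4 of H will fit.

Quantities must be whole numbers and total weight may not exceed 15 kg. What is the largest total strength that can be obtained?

H has the best ratio (5/3); taking only H gives at most 4×5 = 20 (stopped by the supply cap of 4).
Mixing does better — 1×M and 3×H: weight 15 ≤ 15, strength 1·7 + 3·5 = 22.

22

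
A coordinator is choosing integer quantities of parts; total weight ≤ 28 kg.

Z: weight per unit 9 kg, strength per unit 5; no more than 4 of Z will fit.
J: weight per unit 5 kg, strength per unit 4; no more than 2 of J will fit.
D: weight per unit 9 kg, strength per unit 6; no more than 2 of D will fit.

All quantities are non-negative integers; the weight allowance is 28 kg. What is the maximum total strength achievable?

20

This is a bounded integer knapsack.
1×Z, 2×J, and 1×D: weight 28 ≤ 28, strength 1·5 + 2·4 + 1·6 = 19.
2×J and 2×D: weight 28 ≤ 28, strength 2·4 + 2·6 = 20.
Best is 20.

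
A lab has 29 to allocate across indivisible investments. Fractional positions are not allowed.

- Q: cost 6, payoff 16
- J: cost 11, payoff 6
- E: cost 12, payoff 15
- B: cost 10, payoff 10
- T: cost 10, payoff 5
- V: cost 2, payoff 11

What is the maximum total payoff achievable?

43

This is an integer program with binary decision variables.
Allowing fractional choices, the relaxed optimum would be about 51.0, but investments are indivisible.
Q + E + V: cost 6 + 12 + 2 = 20 ≤ 29, payoff 16 + 15 + 11 = 42.
Q + J + B + V: cost 6 + 11 + 10 + 2 = 29 ≤ 29, payoff 16 + 6 + 10 + 11 = 43.
Best is Q, J, B, and V with total payoff 43.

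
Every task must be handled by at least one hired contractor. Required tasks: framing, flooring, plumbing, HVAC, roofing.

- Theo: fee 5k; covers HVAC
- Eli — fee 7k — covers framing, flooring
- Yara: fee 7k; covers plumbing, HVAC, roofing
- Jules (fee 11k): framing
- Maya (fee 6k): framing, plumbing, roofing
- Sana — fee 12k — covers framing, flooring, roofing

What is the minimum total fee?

The greedy cost-per-new-task heuristic would pick Maya, Theo, and Eli for 18, but a cheaper cover exists.
Choose Eli and Yara: together they cover framing, flooring, plumbing, HVAC, roofing — every task.
Total fee: 7 + 7 = 14.
No cover costs less than 14.

14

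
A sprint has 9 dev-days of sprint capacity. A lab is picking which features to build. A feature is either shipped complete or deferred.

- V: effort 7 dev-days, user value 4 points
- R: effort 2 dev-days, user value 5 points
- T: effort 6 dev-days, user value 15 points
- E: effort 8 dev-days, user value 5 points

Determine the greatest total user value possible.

Take R and T: effort 2 + 6 = 8 ≤ 9, user value 5 + 15 = 20.
No other feasible combination does better.

20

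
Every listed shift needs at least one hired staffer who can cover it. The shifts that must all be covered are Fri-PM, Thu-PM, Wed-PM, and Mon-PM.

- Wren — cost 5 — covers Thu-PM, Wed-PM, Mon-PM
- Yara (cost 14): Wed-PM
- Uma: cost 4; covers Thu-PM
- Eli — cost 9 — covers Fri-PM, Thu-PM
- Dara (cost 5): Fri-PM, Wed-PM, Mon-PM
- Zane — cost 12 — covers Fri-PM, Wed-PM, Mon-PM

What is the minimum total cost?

The greedy cost-per-new-shift heuristic would pick Wren and Dara for 10, but a cheaper cover exists.
Choose Uma and Dara: together they cover Fri-PM, Thu-PM, Wed-PM, Mon-PM — every shift.
Total cost: 4 + 5 = 9.
No cover costs less than 9.

9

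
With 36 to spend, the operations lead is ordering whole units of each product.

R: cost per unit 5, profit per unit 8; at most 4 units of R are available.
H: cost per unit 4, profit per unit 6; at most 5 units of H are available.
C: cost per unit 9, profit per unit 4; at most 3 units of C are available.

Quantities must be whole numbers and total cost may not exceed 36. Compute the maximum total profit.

R has the best ratio (8/5); taking only R gives at most 4×8 = 32 (stopped by the supply cap of 4).
Mixing does better — 4×R and 4×H: cost 36 ≤ 36, profit 4·8 + 4·6 = 56.

56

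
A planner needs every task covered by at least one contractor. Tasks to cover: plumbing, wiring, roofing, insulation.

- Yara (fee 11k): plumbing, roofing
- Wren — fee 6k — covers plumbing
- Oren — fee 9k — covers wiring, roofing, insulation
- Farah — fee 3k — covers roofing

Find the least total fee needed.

15

Choose Wren and Oren: together they cover plumbing, wiring, roofing, insulation — every task.
Total fee: 6 + 9 = 15.
No cover costs less than 15.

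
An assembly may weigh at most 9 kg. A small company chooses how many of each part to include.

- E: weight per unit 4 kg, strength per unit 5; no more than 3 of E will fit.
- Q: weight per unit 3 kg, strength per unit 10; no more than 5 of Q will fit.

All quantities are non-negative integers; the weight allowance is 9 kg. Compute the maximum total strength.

This is a bounded integer knapsack.
Take 3×Q: weight 9 ≤ 9, strength 3·10 = 30.
No other integer combination yields more.

30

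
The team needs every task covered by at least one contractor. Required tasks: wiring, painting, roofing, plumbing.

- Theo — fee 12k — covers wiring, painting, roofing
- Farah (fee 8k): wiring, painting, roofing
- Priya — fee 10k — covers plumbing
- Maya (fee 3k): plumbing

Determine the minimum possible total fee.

Choose Farah and Maya: together they cover wiring, painting, roofing, plumbing — every task.
Total fee: 8 + 3 = 11.
No cover costs less than 11.

11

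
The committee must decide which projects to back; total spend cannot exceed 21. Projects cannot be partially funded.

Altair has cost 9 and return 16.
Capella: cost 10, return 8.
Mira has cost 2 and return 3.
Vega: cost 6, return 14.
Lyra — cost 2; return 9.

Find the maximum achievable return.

42

This is an integer program with binary decision variables.
Allowing fractional choices, the relaxed optimum would be about 43.6, but projects are indivisible.
Altair + Vega + Lyra: cost 9 + 6 + 2 = 17 ≤ 21, return 16 + 14 + 9 = 39.
Altair + Mira + Vega + Lyra: cost 9 + 2 + 6 + 2 = 19 ≤ 21, return 16 + 3 + 14 + 9 = 42.
Capella + Mira + Vega + Lyra: cost 10 + 2 + 6 + 2 = 20 ≤ 21, return 8 + 3 + 14 + 9 = 34.
Best is Altair, Mira, Vega, and Lyra with total return 42.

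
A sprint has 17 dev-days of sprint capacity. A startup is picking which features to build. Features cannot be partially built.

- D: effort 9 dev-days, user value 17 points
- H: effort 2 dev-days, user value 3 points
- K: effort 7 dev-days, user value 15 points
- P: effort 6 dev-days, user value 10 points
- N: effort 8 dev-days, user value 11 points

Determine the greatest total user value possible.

Allowing fractional choices, the relaxed optimum would be about 33.7, but features are indivisible.
D + H + P: effort 9 + 2 + 6 = 17 ≤ 17, user value 17 + 3 + 10 = 30.
H + K + N: effort 2 + 7 + 8 = 17 ≤ 17, user value 3 + 15 + 11 = 29.
D + K: effort 9 + 7 = 16 ≤ 17, user value 17 + 15 = 32.
Best is D and K with total user value 32.

32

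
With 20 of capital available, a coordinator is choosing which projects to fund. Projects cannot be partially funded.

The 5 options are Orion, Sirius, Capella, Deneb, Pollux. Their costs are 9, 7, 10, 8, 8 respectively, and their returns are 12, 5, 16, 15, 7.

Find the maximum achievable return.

31

Orion + Capella: cost 9 + 10 = 19 ≤ 20, return 12 + 16 = 28.
Capella + Deneb: cost 10 + 8 = 18 ≤ 20, return 16 + 15 = 31.
Orion + Deneb: cost 9 + 8 = 17 ≤ 20, return 12 + 15 = 27.
Best is Capella and Deneb with total return 31.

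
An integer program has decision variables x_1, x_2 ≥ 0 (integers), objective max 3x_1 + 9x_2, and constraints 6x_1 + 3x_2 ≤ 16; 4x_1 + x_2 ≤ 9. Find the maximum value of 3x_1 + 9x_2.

(x_1,x_2)=(0,5): 6·0+3·5=15≤16, 4·0+1·5=5≤9, objective 45.
(x_1,x_2)=(0,4): 6·0+3·4=12≤16, 4·0+1·4=4≤9, objective 36.
No feasible integer point exceeds 45.

45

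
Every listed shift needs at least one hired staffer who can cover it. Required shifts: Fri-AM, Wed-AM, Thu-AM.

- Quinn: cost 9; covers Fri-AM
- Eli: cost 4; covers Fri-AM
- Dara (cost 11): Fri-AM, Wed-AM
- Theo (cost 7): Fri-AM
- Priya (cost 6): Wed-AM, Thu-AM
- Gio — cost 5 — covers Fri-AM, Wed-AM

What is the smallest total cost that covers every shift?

10

The greedy cost-per-new-shift heuristic would pick Gio and Priya for 11, but a cheaper cover exists.
Choose Eli and Priya: together they cover Fri-AM, Wed-AM, Thu-AM — every shift.
Total cost: 4 + 6 = 10.
No cover costs less than 10.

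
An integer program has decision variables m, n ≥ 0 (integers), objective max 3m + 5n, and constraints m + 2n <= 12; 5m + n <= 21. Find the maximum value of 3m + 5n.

31

(m,n)=(2,5) is feasible, giving 31.
(m,n)=(3,4) is feasible, giving 29.
No feasible integer point exceeds 31.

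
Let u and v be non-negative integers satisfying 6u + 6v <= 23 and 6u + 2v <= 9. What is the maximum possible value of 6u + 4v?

12

(u,v)=(0,3) is feasible, giving 12.
(u,v)=(0,2) is feasible, giving 8.
No feasible integer point exceeds 12.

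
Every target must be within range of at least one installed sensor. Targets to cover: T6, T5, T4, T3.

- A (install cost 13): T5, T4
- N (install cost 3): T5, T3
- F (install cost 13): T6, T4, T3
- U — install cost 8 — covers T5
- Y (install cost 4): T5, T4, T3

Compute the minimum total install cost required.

16

This is a weighted set-cover instance.
The greedy cost-per-new-target heuristic would pick Y and F for 17, but a cheaper cover exists.
Choose N and F: together they cover T6, T5, T4, T3 — every target.
Total install cost: 3 + 13 = 16.
No cover costs less than 16.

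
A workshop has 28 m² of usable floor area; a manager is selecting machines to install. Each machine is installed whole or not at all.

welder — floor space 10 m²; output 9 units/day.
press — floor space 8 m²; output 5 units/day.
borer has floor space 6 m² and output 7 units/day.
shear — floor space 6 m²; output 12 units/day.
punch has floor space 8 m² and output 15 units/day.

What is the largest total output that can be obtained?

39

press + borer + shear + punch: floor space 8 + 6 + 6 + 8 = 28 ≤ 28, output 5 + 7 + 12 + 15 = 39.
welder + shear + punch: floor space 10 + 6 + 8 = 24 ≤ 28, output 9 + 12 + 15 = 36.
Best is press, borer, shear, and punch with total output 39.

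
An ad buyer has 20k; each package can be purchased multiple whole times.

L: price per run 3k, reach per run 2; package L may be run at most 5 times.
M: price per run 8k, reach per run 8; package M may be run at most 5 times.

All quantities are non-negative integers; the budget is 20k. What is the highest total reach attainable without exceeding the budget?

1×L and 2×M: price 19 ≤ 20, reach 1·2 + 2·8 = 18.
2×M: price 16 ≤ 20, reach 2·8 = 16.
Best is 18.

18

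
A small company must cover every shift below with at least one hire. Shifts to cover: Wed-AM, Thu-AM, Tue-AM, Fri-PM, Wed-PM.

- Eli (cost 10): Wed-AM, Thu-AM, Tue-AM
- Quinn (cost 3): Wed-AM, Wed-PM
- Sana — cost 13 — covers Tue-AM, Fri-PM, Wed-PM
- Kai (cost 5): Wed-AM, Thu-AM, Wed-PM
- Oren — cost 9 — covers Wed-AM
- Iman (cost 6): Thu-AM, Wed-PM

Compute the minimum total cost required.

18

The greedy cost-per-new-shift heuristic would pick Quinn, Eli, and Sana for 26, but a cheaper cover exists.
Choose Sana and Kai: together they cover Wed-AM, Thu-AM, Tue-AM, Fri-PM, Wed-PM — every shift.
Total cost: 13 + 5 = 18.
No cover costs less than 18.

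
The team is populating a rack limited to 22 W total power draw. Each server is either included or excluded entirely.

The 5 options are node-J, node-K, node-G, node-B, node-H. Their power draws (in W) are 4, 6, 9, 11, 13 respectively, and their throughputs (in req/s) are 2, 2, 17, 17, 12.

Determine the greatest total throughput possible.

34

Allowing fractional choices, the relaxed optimum would be about 35.8, but servers are indivisible.
node-G + node-B: power draw 9 + 11 = 20 ≤ 22, throughput 17 + 17 = 34.
node-G + node-H: power draw 9 + 13 = 22 ≤ 22, throughput 17 + 12 = 29.
Best is node-G and node-B with total throughput 34.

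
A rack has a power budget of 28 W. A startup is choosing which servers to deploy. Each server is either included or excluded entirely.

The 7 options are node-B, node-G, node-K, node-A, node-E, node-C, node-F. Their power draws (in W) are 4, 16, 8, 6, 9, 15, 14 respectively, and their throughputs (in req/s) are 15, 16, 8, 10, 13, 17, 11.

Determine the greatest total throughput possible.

46

Allowing fractional choices, the relaxed optimum would be about 48.2, but servers are indivisible.
node-B + node-A + node-C: power draw 4 + 6 + 15 = 25 ≤ 28, throughput 15 + 10 + 17 = 42.
node-B + node-E + node-C: power draw 4 + 9 + 15 = 28 ≤ 28, throughput 15 + 13 + 17 = 45.
node-B + node-K + node-A + node-E: power draw 4 + 8 + 6 + 9 = 27 ≤ 28, throughput 15 + 8 + 10 + 13 = 46.
Best is node-B, node-K, node-A, and node-E with total throughput 46.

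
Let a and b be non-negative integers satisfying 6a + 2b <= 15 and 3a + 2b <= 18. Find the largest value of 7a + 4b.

(a,b)=(0,7): 6·0+2·7=14≤15, 3·0+2·7=14≤18, objective 28.
(a,b)=(0,6): 6·0+2·6=12≤15, 3·0+2·6=12≤18, objective 24.
Maximum is 28 at (a,b)=(0,7).

28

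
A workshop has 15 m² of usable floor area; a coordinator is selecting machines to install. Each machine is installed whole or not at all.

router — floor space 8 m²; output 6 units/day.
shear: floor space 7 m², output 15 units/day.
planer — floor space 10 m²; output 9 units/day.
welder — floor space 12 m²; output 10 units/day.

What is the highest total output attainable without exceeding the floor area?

welder: floor space 12 ≤ 15, output 10.
shear: floor space 7 ≤ 15, output 15.
router + shear: floor space 8 + 7 = 15 ≤ 15, output 6 + 15 = 21.
Best is router and shear with total output 21.

21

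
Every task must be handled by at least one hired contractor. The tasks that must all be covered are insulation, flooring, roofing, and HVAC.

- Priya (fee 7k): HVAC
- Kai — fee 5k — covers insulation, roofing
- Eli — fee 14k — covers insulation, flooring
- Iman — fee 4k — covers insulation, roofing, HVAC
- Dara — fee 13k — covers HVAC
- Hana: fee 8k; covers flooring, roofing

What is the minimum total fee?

12

This is an integer covering problem.
Choose Iman and Hana: together they cover insulation, flooring, roofing, HVAC — every task.
Total fee: 4 + 8 = 12.
No cover costs less than 12.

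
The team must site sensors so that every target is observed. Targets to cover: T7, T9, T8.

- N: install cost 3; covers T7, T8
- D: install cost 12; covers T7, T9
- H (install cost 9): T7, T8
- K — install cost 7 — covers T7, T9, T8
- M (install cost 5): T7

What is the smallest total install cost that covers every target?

K alone covers T7, T9, T8 — every target.
Total install cost: 7.

7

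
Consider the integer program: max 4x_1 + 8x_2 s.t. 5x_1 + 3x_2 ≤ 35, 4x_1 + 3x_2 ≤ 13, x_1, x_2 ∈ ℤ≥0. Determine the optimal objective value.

Relaxing integrality, the LP optimum is 34.67 at (x_1,x_2) = (0, 4.33), which is not an integer point.
(x_1,x_2)=(0,4): 5·0+3·4=12≤35, 4·0+3·4=12≤13, objective 32.
(x_1,x_2)=(1,3): 5·1+3·3=14≤35, 4·1+3·3=13≤13, objective 28.
(x_1,x_2)=(0,3): 5·0+3·3=9≤35, 4·0+3·3=9≤13, objective 24.
No feasible integer point exceeds 32.

32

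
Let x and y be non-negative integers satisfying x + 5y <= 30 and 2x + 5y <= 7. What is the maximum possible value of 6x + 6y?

(x,y)=(3,0) is feasible, giving 18.
(x,y)=(2,0) is feasible, giving 12.
The best lattice point is (3,0), giving 18.

18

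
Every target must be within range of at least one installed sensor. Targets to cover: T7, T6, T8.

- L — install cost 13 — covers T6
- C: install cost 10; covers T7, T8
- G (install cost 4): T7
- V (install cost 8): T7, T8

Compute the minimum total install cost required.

21

The greedy cost-per-new-target heuristic would pick G, V, and L for 25, but a cheaper cover exists.
Choose L and V: together they cover T7, T6, T8 — every target.
Total install cost: 13 + 8 = 21.
No cover costs less than 21.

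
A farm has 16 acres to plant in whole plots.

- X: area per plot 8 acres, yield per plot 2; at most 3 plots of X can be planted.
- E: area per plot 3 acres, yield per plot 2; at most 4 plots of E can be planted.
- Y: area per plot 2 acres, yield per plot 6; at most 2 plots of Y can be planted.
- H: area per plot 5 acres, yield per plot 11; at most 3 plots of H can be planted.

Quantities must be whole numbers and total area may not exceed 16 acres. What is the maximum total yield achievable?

34

Y has the best ratio (6/2); taking only Y gives at most 2×6 = 12 (stopped by the supply cap of 2).
Mixing does better — 2×Y and 2×H: area 14 ≤ 16, yield 2·6 + 2·11 = 34.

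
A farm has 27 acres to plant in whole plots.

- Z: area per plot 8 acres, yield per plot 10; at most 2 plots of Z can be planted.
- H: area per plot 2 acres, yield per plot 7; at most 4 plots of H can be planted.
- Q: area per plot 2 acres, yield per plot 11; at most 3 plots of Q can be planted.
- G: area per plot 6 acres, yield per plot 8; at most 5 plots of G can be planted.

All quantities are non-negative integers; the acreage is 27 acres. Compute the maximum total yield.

77

This is a bounded integer knapsack.
Q has the best ratio (11/2); taking only Q gives at most 3×11 = 33 (stopped by the supply cap of 3).
Mixing does better — 4×H, 3×Q, and 2×G: area 26 ≤ 27, yield 4·7 + 3·11 + 2·8 = 77.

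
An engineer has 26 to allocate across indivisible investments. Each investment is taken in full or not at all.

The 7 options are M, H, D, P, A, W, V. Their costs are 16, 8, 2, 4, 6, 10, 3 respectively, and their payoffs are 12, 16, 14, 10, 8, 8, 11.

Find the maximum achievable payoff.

H + D + P + A + V: cost 8 + 2 + 4 + 6 + 3 = 23 ≤ 26, payoff 16 + 14 + 10 + 8 + 11 = 59.
D + P + A + W + V: cost 2 + 4 + 6 + 10 + 3 = 25 ≤ 26, payoff 14 + 10 + 8 + 8 + 11 = 51.
H + D + P + V: cost 8 + 2 + 4 + 3 = 17 ≤ 26, payoff 16 + 14 + 10 + 11 = 51.
Best is H, D, P, A, and V with total payoff 59.

59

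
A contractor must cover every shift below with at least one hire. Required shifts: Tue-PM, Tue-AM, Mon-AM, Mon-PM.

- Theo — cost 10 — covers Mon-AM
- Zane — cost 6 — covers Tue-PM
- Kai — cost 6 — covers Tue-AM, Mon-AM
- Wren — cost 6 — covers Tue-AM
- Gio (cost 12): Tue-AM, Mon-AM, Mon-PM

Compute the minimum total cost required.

18

The greedy cost-per-new-shift heuristic would pick Kai, Zane, and Gio for 24, but a cheaper cover exists.
Choose Zane and Gio: together they cover Tue-PM, Tue-AM, Mon-AM, Mon-PM — every shift.
Total cost: 6 + 12 = 18.
No cover costs less than 18.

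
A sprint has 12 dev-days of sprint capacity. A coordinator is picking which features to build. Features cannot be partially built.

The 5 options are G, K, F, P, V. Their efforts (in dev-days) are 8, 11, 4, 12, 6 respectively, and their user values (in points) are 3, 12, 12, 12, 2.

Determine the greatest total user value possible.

15

Allowing fractional choices, the relaxed optimum would be about 20.7, but features are indivisible.
F + V: effort 4 + 6 = 10 ≤ 12, user value 12 + 2 = 14.
G + F: effort 8 + 4 = 12 ≤ 12, user value 3 + 12 = 15.
Best is G and F with total user value 15.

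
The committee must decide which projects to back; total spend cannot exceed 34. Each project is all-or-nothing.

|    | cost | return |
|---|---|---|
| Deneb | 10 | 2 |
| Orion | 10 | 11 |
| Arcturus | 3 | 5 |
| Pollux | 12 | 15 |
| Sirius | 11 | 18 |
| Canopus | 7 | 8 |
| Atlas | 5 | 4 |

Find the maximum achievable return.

Take Arcturus, Pollux, Sirius, and Canopus: cost 3 + 12 + 11 + 7 = 33 ≤ 34, return 5 + 15 + 18 + 8 = 46.
No other feasible combination does better.

46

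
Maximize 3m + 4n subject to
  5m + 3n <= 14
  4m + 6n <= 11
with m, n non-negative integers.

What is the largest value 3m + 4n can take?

7

Relaxing integrality, the LP optimum is 8.25 at (m,n) = (2.75, 0), which is not an integer point.
(m,n)=(1,1) is feasible, giving 7.
(m,n)=(2,0) is feasible, giving 6.
(m,n)=(0,1) is feasible, giving 4.
(m,n)=(1,0) is feasible, giving 3.
No feasible integer point exceeds 7.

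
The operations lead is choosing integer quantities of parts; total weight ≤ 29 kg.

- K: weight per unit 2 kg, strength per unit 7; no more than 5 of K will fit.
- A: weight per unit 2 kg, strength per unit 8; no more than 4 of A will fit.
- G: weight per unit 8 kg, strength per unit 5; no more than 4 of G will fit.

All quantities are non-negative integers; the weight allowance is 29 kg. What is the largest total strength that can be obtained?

72

A has the best ratio (8/2); taking only A gives at most 4×8 = 32 (stopped by the supply cap of 4).
Mixing does better — 5×K, 4×A, and 1×G: weight 26 ≤ 29, strength 5·7 + 4·8 + 1·5 = 72.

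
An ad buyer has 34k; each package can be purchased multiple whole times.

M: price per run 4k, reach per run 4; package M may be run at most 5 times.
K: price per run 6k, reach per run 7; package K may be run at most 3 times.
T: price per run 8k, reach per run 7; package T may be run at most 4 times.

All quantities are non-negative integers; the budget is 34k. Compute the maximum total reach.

K has the best ratio (7/6); taking only K gives at most 3×7 = 21 (stopped by the supply cap of 3).
Mixing does better — 4×M and 3×K: price 34 ≤ 34, reach 4·4 + 3·7 = 37.

37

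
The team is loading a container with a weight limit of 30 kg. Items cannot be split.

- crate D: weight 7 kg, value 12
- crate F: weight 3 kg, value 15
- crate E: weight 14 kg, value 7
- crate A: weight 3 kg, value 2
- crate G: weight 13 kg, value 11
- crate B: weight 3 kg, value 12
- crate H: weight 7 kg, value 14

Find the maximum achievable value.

55

Take crate D, crate F, crate A, crate B, and crate H: weight 7 + 3 + 3 + 3 + 7 = 23 ≤ 30, value 12 + 15 + 2 + 12 + 14 = 55.
No other feasible combination does better.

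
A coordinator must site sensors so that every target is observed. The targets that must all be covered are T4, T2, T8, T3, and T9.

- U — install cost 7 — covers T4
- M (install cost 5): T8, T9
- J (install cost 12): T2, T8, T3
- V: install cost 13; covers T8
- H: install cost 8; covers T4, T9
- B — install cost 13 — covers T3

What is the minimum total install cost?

20

The greedy cost-per-new-target heuristic would pick M, J, and U for 24, but a cheaper cover exists.
Choose J and H: together they cover T4, T2, T8, T3, T9 — every target.
Total install cost: 12 + 8 = 20.
No cover costs less than 20.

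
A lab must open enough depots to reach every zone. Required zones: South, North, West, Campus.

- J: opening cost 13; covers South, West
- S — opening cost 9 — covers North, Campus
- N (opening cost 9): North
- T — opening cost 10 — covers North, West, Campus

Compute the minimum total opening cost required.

22

Choose J and S: together they cover South, North, West, Campus — every zone.
Total opening cost: 13 + 9 = 22.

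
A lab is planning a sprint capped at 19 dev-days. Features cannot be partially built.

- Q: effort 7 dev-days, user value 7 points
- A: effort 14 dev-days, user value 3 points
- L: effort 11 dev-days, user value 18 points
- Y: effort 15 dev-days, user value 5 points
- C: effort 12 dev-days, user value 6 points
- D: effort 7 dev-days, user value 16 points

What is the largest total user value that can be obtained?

Allowing fractional choices, the relaxed optimum would be about 35.0, but features are indivisible.
Q + L: effort 7 + 11 = 18 ≤ 19, user value 7 + 18 = 25.
L + D: effort 11 + 7 = 18 ≤ 19, user value 18 + 16 = 34.
Q + D: effort 7 + 7 = 14 ≤ 19, user value 7 + 16 = 23.
Best is L and D with total user value 34.

34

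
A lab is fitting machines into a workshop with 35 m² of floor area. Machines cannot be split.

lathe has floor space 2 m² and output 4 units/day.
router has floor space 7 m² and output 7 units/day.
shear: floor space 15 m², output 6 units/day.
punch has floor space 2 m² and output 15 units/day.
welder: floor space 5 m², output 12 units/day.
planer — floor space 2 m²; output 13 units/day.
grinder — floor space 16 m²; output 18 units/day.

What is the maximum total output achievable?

Treat it as a binary knapsack problem.
lathe + router + punch + welder + planer + grinder: floor space 2 + 7 + 2 + 5 + 2 + 16 = 34 ≤ 35, output 4 + 7 + 15 + 12 + 13 + 18 = 69.
router + punch + welder + planer + grinder: floor space 7 + 2 + 5 + 2 + 16 = 32 ≤ 35, output 7 + 15 + 12 + 13 + 18 = 65.
Best is lathe, router, punch, welder, planer, and grinder with total output 69.

69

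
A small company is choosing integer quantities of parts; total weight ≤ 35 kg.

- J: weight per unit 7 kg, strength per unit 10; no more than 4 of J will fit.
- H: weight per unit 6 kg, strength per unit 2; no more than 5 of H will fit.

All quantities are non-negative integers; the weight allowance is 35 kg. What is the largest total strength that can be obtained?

42

Take 4×J and 1×H: weight 34 ≤ 35, strength 4·10 + 1·2 = 42.
J has the best ratio (10/7) and is taken to its limit of 4; remaining capacity is filled optimally with the others.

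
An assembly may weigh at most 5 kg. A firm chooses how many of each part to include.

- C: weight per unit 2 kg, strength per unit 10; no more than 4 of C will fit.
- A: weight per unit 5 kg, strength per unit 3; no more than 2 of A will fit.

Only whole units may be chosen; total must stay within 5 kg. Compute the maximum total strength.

20

Take 2×C: weight 4 ≤ 5, strength 2·10 = 20.
No other integer combination yields more.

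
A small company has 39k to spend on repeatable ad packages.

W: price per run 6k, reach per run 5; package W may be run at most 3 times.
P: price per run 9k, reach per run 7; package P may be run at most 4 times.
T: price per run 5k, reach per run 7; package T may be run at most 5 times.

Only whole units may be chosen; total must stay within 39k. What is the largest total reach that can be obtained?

45

3×W and 4×T: price 38 ≤ 39, reach 3·5 + 4·7 = 43.
2×W and 5×T: price 37 ≤ 39, reach 2·5 + 5·7 = 45.
Best is 45.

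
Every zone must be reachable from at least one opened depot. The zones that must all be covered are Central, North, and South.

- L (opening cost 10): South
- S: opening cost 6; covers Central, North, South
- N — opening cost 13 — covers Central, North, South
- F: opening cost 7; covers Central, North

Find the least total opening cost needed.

S alone covers Central, North, South — every zone.
Total opening cost: 6.
No cover costs less than 6.

6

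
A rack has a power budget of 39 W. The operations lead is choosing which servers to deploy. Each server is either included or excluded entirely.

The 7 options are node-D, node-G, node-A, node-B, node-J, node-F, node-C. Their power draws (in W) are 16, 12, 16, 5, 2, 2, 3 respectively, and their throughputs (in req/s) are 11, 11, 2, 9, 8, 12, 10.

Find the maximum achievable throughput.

Allowing fractional choices, the relaxed optimum would be about 60.3, but servers are indivisible.
node-D + node-G + node-B + node-J + node-F: power draw 16 + 12 + 5 + 2 + 2 = 37 ≤ 39, throughput 11 + 11 + 9 + 8 + 12 = 51.
node-D + node-G + node-B + node-F + node-C: power draw 16 + 12 + 5 + 2 + 3 = 38 ≤ 39, throughput 11 + 11 + 9 + 12 + 10 = 53.
node-D + node-G + node-J + node-F + node-C: power draw 16 + 12 + 2 + 2 + 3 = 35 ≤ 39, throughput 11 + 11 + 8 + 12 + 10 = 52.
Best is node-D, node-G, node-B, node-F, and node-C with total throughput 53.

53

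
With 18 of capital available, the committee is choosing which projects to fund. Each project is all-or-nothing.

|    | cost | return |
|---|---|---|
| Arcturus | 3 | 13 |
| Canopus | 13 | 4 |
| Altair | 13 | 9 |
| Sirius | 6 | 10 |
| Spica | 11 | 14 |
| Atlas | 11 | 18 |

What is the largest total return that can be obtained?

Take Arcturus and Atlas: cost 3 + 11 = 14 ≤ 18, return 13 + 18 = 31.
No other feasible combination does better.

31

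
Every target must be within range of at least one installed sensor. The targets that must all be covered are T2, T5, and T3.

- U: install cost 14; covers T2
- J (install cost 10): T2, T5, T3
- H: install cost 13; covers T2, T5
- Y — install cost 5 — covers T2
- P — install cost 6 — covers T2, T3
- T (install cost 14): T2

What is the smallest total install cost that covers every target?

J alone covers T2, T5, T3 — every target.
Total install cost: 10.

10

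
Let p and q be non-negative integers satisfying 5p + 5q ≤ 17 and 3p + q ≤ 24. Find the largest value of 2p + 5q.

15

Relaxing integrality, the LP optimum is 17.00 at (p,q) = (0, 3.4), which is not an integer point.
(p,q)=(0,3): 5·0+5·3=15≤17, 3·0+1·3=3≤24, objective 15.
(p,q)=(1,2): 5·1+5·2=15≤17, 3·1+1·2=5≤24, objective 12.
(p,q)=(0,2): 5·0+5·2=10≤17, 3·0+1·2=2≤24, objective 10.
No feasible integer point exceeds 15.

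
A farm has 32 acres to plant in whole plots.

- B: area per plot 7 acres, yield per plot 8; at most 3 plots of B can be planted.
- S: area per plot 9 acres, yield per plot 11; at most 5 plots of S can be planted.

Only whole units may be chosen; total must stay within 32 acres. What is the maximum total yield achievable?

38

S has the best ratio (11/9); taking only S gives at most 3×11 = 33 (stopped by the area limit).
Mixing does better — 2×B and 2×S: area 32 ≤ 32, yield 2·8 + 2·11 = 38.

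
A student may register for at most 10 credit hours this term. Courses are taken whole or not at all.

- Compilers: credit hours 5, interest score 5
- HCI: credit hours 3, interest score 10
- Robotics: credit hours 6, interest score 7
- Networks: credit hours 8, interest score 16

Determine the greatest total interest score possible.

Treat it as a binary knapsack problem.
Take HCI and Robotics: credit hours 3 + 6 = 9 ≤ 10, interest score 10 + 7 = 17.
No other feasible combination does better.

17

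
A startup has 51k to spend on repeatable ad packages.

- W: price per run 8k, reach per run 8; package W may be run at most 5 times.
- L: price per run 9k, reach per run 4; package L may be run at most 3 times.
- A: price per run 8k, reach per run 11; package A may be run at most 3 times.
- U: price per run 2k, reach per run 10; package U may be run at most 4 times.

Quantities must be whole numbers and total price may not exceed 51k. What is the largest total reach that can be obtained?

89

3×W, 2×A, and 4×U: price 48 ≤ 51, reach 3·8 + 2·11 + 4·10 = 86.
2×W, 3×A, and 4×U: price 48 ≤ 51, reach 2·8 + 3·11 + 4·10 = 89.
Best is 89.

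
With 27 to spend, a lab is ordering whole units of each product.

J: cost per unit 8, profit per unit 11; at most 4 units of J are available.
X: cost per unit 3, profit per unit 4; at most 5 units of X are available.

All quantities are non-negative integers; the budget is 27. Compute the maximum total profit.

2×J and 3×X: cost 25 ≤ 27, profit 2·11 + 3·4 = 34.
3×J and 1×X: cost 27 ≤ 27, profit 3·11 + 1·4 = 37.
Best is 37.

37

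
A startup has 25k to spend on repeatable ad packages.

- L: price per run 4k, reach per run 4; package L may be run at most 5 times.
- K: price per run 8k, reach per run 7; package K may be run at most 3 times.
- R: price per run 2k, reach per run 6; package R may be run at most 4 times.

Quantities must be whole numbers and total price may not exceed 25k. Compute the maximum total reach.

40

Take 4×L and 4×R: price 24 ≤ 25, reach 4·4 + 4·6 = 40.
R has the best ratio (6/2) and is taken to its limit of 4; remaining capacity is filled optimally with the others.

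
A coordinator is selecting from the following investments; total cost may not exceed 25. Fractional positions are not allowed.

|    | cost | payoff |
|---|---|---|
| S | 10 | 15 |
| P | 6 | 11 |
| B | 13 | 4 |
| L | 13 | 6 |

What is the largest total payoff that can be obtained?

Allowing fractional choices, the relaxed optimum would be about 30.2, but investments are indivisible.
S + B: cost 10 + 13 = 23 ≤ 25, payoff 15 + 4 = 19.
S + P: cost 10 + 6 = 16 ≤ 25, payoff 15 + 11 = 26.
S + L: cost 10 + 13 = 23 ≤ 25, payoff 15 + 6 = 21.
Best is S and P with total payoff 26.

26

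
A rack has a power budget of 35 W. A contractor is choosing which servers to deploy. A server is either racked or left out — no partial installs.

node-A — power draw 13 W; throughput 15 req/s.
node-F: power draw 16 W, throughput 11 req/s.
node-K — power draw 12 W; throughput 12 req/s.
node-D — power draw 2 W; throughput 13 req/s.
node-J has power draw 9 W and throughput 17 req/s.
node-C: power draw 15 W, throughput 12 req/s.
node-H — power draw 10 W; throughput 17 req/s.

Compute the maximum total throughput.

This is a 0-1 knapsack instance.
Take node-A, node-D, node-J, and node-H: power draw 13 + 2 + 9 + 10 = 34 ≤ 35, throughput 15 + 13 + 17 + 17 = 62.
No other feasible combination does better.

62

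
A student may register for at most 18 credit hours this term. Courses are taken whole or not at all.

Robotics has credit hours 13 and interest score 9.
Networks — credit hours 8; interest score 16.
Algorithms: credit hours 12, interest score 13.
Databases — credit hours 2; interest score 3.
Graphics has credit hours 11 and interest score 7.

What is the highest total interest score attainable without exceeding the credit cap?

19

This is an integer program with binary decision variables.
Allowing fractional choices, the relaxed optimum would be about 27.7, but courses are indivisible.
Networks: credit hours 8 ≤ 18, interest score 16.
Algorithms + Databases: credit hours 12 + 2 = 14 ≤ 18, interest score 13 + 3 = 16.
Networks + Databases: credit hours 8 + 2 = 10 ≤ 18, interest score 16 + 3 = 19.
Best is Networks and Databases with total interest score 19.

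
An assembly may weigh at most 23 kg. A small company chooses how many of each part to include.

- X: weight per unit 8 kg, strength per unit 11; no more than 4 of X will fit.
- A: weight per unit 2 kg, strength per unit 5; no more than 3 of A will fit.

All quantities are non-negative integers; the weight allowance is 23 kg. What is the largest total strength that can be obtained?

A has the best ratio (5/2); taking only A gives at most 3×5 = 15 (stopped by the supply cap of 3).
Mixing does better — 2×X and 3×A: weight 22 ≤ 23, strength 2·11 + 3·5 = 37.

37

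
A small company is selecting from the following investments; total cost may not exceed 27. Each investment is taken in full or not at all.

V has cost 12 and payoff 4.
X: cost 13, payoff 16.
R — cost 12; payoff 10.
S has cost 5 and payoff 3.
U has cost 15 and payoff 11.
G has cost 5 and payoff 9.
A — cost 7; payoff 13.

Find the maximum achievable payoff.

Allowing fractional choices, the relaxed optimum would be about 39.7, but investments are indivisible.
X + G + A: cost 13 + 5 + 7 = 25 ≤ 27, payoff 16 + 9 + 13 = 38.
R + G + A: cost 12 + 5 + 7 = 24 ≤ 27, payoff 10 + 9 + 13 = 32.
U + G + A: cost 15 + 5 + 7 = 27 ≤ 27, payoff 11 + 9 + 13 = 33.
Best is X, G, and A with total payoff 38.

38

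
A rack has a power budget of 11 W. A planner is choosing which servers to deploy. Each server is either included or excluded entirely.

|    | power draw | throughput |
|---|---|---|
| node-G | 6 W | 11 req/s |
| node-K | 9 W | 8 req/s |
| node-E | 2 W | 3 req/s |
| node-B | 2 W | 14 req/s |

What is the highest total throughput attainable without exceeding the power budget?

Allowing fractional choices, the relaxed optimum would be about 28.9, but servers are indivisible.
node-K + node-B: power draw 9 + 2 = 11 ≤ 11, throughput 8 + 14 = 22.
node-G + node-E + node-B: power draw 6 + 2 + 2 = 10 ≤ 11, throughput 11 + 3 + 14 = 28.
node-G + node-B: power draw 6 + 2 = 8 ≤ 11, throughput 11 + 14 = 25.
Best is node-G, node-E, and node-B with total throughput 28.

28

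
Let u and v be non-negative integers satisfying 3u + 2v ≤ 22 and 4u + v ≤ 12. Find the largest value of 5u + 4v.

44

(u,v)=(0,11): 3·0+2·11=22≤22, 4·0+1·11=11≤12, objective 44.
(u,v)=(0,10): 3·0+2·10=20≤22, 4·0+1·10=10≤12, objective 40.
No feasible integer point exceeds 44.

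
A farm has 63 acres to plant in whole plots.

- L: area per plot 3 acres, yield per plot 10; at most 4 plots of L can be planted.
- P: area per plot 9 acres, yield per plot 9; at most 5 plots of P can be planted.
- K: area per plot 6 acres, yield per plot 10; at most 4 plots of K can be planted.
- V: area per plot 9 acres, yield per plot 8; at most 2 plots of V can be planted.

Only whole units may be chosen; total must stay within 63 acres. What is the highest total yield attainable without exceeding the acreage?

This is a bounded integer knapsack.
L has the best ratio (10/3); taking only L gives at most 4×10 = 40 (stopped by the supply cap of 4).
Mixing does better — 4×L, 3×P, and 4×K: area 63 ≤ 63, yield 4·10 + 3·9 + 4·10 = 107.

107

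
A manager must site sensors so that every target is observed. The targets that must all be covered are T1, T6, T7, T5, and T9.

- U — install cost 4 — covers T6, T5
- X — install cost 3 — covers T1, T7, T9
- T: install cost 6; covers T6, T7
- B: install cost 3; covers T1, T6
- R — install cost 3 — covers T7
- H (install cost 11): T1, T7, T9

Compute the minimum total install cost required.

Choose U and X: together they cover T1, T6, T7, T5, T9 — every target.
Total install cost: 4 + 3 = 7.

7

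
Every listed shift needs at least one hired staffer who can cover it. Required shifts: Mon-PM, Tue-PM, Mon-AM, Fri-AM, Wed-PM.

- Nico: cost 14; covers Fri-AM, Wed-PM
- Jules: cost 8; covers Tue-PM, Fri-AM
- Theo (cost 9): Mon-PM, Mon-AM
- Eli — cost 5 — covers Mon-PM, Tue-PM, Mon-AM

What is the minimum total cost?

Choose Nico and Eli: together they cover Mon-PM, Tue-PM, Mon-AM, Fri-AM, Wed-PM — every shift.
Total cost: 14 + 5 = 19.
No cover costs less than 19.

19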